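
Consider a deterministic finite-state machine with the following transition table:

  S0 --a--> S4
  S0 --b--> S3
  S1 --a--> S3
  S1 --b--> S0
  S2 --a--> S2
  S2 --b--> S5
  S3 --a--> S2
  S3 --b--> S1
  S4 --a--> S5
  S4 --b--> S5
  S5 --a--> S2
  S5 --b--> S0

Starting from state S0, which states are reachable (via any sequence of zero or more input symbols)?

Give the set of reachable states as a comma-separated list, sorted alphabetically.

BFS from S0:
  visit S0: S0--a-->S4 (new), S0--b-->S3 (new)
  visit S4: S4--a-->S5 (new), S4--b-->S5 (seen)
  visit S3: S3--a-->S2 (new), S3--b-->S1 (new)
  visit S5: S5--a-->S2 (seen), S5--b-->S0 (seen)
  visit S2: S2--a-->S2 (seen), S2--b-->S5 (seen)
  visit S1: S1--a-->S3 (seen), S1--b-->S0 (seen)

Answer: S0, S1, S2, S3, S4, S5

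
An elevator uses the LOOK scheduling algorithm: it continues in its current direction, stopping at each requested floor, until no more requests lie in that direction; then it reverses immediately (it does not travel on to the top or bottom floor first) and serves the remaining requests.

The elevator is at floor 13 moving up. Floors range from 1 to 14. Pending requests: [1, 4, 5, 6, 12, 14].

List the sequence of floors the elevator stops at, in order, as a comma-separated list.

Current: 13, moving UP
Serve above first (ascending): [14]
Then reverse, serve below (descending): [12, 6, 5, 4, 1]

Answer: 14, 12, 6, 5, 4, 1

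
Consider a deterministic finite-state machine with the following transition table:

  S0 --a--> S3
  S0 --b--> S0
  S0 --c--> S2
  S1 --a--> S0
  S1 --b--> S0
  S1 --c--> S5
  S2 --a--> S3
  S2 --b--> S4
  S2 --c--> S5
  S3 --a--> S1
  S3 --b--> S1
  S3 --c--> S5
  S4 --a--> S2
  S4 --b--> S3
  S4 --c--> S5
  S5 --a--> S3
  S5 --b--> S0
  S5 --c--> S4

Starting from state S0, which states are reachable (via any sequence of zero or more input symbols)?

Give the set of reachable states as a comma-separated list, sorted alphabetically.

Answer: S0, S1, S2, S3, S4, S5

Derivation:
BFS from S0:
  visit S0: S0--a-->S3 (new), S0--b-->S0 (seen), S0--c-->S2 (new)
  visit S3: S3--a-->S1 (new), S3--b-->S1 (seen), S3--c-->S5 (new)
  visit S2: S2--a-->S3 (seen), S2--b-->S4 (new), S2--c-->S5 (seen)
  visit S1: S1--a-->S0 (seen), S1--b-->S0 (seen), S1--c-->S5 (seen)
  visit S5: S5--a-->S3 (seen), S5--b-->S0 (seen), S5--c-->S4 (seen)
  visit S4: S4--a-->S2 (seen), S4--b-->S3 (seen), S4--c-->S5 (seen)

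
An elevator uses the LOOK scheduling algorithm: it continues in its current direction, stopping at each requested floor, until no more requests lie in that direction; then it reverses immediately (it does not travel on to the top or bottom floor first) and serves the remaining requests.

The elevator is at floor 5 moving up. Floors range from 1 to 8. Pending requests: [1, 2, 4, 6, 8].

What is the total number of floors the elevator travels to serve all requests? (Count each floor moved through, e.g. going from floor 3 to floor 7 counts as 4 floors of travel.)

Start at floor 5 moving up, LOOK stop order: [6, 8, 4, 2, 1]
  5 → 6: |6-5| = 1, total = 1
  6 → 8: |8-6| = 2, total = 3
  8 → 4: |4-8| = 4, total = 7
  4 → 2: |2-4| = 2, total = 9
  2 → 1: |1-2| = 1, total = 10

Answer: 10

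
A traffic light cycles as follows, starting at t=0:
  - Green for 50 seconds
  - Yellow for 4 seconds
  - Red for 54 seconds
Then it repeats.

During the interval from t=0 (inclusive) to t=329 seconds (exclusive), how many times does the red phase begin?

Answer: 3

Derivation:
Cycle = 50+4+54 = 108s
red phase starts at t = k*108 + 54 for k=0,1,2,...
Need k*108+54 < 329 → k < 2.546
k ∈ {0, ..., 2} → 3 starts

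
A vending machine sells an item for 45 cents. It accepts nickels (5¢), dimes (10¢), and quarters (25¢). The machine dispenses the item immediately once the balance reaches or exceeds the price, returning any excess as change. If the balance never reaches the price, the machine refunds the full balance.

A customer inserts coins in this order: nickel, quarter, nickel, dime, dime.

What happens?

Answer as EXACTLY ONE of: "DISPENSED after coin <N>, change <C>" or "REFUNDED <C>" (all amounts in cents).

Answer: DISPENSED after coin 4, change 0

Derivation:
Price: 45¢
Coin 1 (nickel, 5¢): balance = 5¢
Coin 2 (quarter, 25¢): balance = 30¢
Coin 3 (nickel, 5¢): balance = 35¢
Coin 4 (dime, 10¢): balance = 45¢
  → balance >= price → DISPENSE, change = 45 - 45 = 0¢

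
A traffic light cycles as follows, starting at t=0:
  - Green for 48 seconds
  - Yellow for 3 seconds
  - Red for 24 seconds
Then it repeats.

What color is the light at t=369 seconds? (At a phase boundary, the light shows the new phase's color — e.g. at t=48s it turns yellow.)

Answer: red

Derivation:
Cycle length = 48 + 3 + 24 = 75s
t = 369, phase_t = 369 mod 75 = 69
69 >= 51 → RED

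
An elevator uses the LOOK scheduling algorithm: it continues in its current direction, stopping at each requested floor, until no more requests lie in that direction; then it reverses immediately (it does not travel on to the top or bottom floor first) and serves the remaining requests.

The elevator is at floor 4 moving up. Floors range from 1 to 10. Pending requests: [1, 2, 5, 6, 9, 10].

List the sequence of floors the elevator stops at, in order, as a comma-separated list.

Current: 4, moving UP
Serve above first (ascending): [5, 6, 9, 10]
Then reverse, serve below (descending): [2, 1]

Answer: 5, 6, 9, 10, 2, 1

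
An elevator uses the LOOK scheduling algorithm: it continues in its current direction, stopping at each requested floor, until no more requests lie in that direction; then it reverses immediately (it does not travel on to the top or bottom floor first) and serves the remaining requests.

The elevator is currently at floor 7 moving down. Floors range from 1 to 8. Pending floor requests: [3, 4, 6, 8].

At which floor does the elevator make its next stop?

Answer: 6

Derivation:
Current floor: 7, direction: down
Requests above: [8]
Requests below: [3, 4, 6]
Moving down and requests lie below → nearest below is max([3, 4, 6]) = 6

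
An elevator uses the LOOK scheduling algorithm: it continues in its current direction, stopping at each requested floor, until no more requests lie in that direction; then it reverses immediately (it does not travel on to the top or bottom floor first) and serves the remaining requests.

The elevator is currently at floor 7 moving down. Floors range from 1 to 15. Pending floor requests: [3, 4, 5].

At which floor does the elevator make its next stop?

Current floor: 7, direction: down
Requests above: []
Requests below: [3, 4, 5]
Moving down and requests lie below → nearest below is max([3, 4, 5]) = 5

Answer: 5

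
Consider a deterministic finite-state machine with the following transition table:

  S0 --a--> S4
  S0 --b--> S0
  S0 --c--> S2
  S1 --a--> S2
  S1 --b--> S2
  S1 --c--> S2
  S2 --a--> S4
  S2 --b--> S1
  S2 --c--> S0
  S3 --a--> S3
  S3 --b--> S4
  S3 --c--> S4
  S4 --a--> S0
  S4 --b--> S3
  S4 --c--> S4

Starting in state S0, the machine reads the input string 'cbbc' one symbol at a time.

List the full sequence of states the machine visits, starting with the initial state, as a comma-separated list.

Answer: S0, S2, S1, S2, S0

Derivation:
Start: S0
  read 'c': S0 --c--> S2
  read 'b': S2 --b--> S1
  read 'b': S1 --b--> S2
  read 'c': S2 --c--> S0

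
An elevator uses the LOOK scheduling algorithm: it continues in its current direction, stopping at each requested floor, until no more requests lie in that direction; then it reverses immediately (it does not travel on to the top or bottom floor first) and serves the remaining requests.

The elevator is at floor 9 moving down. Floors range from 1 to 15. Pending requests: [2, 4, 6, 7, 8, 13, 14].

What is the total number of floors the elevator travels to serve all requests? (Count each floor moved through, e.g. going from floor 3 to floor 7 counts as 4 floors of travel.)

Answer: 19

Derivation:
Start at floor 9 moving down, LOOK stop order: [8, 7, 6, 4, 2, 13, 14]
  9 → 8: |8-9| = 1, total = 1
  8 → 7: |7-8| = 1, total = 2
  7 → 6: |6-7| = 1, total = 3
  6 → 4: |4-6| = 2, total = 5
  4 → 2: |2-4| = 2, total = 7
  2 → 13: |13-2| = 11, total = 18
  13 → 14: |14-13| = 1, total = 19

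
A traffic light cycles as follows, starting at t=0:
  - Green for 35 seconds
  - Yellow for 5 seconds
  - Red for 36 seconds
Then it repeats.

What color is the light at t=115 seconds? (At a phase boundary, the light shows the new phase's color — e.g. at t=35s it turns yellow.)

Cycle length = 35 + 5 + 36 = 76s
t = 115, phase_t = 115 mod 76 = 39
35 <= 39 < 40 (yellow end) → YELLOW

Answer: yellow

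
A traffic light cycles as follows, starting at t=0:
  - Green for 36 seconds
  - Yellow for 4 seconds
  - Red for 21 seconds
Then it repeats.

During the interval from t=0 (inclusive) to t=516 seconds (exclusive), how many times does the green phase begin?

Answer: 9

Derivation:
Cycle = 36+4+21 = 61s
green phase starts at t = k*61 + 0 for k=0,1,2,...
Need k*61+0 < 516 → k < 8.459
k ∈ {0, ..., 8} → 9 starts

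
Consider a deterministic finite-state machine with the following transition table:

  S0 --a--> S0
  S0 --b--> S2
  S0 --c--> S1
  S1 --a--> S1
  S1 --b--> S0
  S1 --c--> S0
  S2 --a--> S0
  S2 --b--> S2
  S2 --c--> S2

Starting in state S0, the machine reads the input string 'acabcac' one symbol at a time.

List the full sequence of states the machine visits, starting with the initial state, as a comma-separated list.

Start: S0
  read 'a': S0 --a--> S0
  read 'c': S0 --c--> S1
  read 'a': S1 --a--> S1
  read 'b': S1 --b--> S0
  read 'c': S0 --c--> S1
  read 'a': S1 --a--> S1
  read 'c': S1 --c--> S0

Answer: S0, S0, S1, S1, S0, S1, S1, S0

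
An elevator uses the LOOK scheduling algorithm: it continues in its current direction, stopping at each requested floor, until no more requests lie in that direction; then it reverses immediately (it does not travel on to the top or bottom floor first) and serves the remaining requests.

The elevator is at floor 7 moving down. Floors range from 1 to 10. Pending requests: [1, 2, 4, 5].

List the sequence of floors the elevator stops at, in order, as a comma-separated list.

Current: 7, moving DOWN
Serve below first (descending): [5, 4, 2, 1]
Then reverse, serve above (ascending): []

Answer: 5, 4, 2, 1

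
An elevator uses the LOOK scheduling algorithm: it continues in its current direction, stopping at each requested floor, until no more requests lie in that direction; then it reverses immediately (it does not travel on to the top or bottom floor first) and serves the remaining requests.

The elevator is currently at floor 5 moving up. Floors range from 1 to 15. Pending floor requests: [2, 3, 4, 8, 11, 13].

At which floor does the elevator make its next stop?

Answer: 8

Derivation:
Current floor: 5, direction: up
Requests above: [8, 11, 13]
Requests below: [2, 3, 4]
Moving up and requests lie above → nearest above is min([8, 11, 13]) = 8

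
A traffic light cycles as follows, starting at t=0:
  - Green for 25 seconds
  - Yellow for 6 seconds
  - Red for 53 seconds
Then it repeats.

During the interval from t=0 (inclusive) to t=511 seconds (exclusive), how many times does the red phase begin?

Cycle = 25+6+53 = 84s
red phase starts at t = k*84 + 31 for k=0,1,2,...
Need k*84+31 < 511 → k < 5.714
k ∈ {0, ..., 5} → 6 starts

Answer: 6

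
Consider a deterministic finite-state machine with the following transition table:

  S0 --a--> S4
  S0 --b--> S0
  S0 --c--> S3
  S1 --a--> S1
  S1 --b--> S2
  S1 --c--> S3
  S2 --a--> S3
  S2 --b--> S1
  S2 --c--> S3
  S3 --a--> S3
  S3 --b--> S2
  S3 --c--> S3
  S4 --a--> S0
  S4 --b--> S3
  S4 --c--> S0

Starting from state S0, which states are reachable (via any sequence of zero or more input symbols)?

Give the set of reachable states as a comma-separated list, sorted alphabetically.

BFS from S0:
  visit S0: S0--a-->S4 (new), S0--b-->S0 (seen), S0--c-->S3 (new)
  visit S4: S4--a-->S0 (seen), S4--b-->S3 (seen), S4--c-->S0 (seen)
  visit S3: S3--a-->S3 (seen), S3--b-->S2 (new), S3--c-->S3 (seen)
  visit S2: S2--a-->S3 (seen), S2--b-->S1 (new), S2--c-->S3 (seen)
  visit S1: S1--a-->S1 (seen), S1--b-->S2 (seen), S1--c-->S3 (seen)

Answer: S0, S1, S2, S3, S4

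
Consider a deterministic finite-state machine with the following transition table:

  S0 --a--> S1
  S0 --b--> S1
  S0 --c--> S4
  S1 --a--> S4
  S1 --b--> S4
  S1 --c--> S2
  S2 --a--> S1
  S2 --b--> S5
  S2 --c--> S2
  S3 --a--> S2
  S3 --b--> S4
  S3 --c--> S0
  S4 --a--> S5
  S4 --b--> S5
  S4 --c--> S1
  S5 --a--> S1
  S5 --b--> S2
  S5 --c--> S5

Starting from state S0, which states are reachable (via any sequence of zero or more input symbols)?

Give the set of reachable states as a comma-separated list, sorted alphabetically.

BFS from S0:
  visit S0: S0--a-->S1 (new), S0--b-->S1 (seen), S0--c-->S4 (new)
  visit S1: S1--a-->S4 (seen), S1--b-->S4 (seen), S1--c-->S2 (new)
  visit S4: S4--a-->S5 (new), S4--b-->S5 (seen), S4--c-->S1 (seen)
  visit S2: S2--a-->S1 (seen), S2--b-->S5 (seen), S2--c-->S2 (seen)
  visit S5: S5--a-->S1 (seen), S5--b-->S2 (seen), S5--c-->S5 (seen)

Answer: S0, S1, S2, S4, S5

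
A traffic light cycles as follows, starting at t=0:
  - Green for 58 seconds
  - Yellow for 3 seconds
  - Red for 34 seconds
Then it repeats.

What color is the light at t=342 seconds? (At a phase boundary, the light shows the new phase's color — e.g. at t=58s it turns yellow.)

Cycle length = 58 + 3 + 34 = 95s
t = 342, phase_t = 342 mod 95 = 57
57 < 58 (green end) → GREEN

Answer: green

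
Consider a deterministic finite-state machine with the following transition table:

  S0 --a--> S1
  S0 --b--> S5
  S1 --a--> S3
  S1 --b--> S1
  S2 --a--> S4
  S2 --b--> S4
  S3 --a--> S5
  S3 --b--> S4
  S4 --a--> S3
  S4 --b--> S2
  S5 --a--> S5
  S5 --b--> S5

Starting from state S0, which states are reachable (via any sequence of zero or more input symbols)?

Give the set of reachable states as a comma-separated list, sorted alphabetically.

BFS from S0:
  visit S0: S0--a-->S1 (new), S0--b-->S5 (new)
  visit S1: S1--a-->S3 (new), S1--b-->S1 (seen)
  visit S5: S5--a-->S5 (seen), S5--b-->S5 (seen)
  visit S3: S3--a-->S5 (seen), S3--b-->S4 (new)
  visit S4: S4--a-->S3 (seen), S4--b-->S2 (new)
  visit S2: S2--a-->S4 (seen), S2--b-->S4 (seen)

Answer: S0, S1, S2, S3, S4, S5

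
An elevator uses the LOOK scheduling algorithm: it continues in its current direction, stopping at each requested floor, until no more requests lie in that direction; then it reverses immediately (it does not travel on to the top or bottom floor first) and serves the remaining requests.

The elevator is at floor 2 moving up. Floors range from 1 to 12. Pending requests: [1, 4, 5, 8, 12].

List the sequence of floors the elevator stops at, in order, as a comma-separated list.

Answer: 4, 5, 8, 12, 1

Derivation:
Current: 2, moving UP
Serve above first (ascending): [4, 5, 8, 12]
Then reverse, serve below (descending): [1]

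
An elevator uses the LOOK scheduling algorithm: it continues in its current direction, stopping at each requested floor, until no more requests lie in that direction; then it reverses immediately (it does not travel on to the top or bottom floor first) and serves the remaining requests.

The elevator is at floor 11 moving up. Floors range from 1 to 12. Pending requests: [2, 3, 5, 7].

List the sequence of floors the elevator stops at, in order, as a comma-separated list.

Current: 11, moving UP
Serve above first (ascending): []
Then reverse, serve below (descending): [7, 5, 3, 2]

Answer: 7, 5, 3, 2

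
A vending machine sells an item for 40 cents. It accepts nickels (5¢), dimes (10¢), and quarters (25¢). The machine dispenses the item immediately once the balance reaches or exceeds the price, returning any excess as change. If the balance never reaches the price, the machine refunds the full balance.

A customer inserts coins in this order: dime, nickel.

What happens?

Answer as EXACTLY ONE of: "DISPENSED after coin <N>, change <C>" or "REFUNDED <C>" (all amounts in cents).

Answer: REFUNDED 15

Derivation:
Price: 40¢
Coin 1 (dime, 10¢): balance = 10¢
Coin 2 (nickel, 5¢): balance = 15¢
All coins inserted, balance 15¢ < price 40¢ → REFUND 15¢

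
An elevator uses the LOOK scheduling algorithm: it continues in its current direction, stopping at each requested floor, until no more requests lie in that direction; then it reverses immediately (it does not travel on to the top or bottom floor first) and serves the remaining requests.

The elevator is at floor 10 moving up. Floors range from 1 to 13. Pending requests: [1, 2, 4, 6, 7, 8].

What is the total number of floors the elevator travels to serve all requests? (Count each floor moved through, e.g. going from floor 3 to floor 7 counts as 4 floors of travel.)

Answer: 9

Derivation:
Start at floor 10 moving up, LOOK stop order: [8, 7, 6, 4, 2, 1]
  10 → 8: |8-10| = 2, total = 2
  8 → 7: |7-8| = 1, total = 3
  7 → 6: |6-7| = 1, total = 4
  6 → 4: |4-6| = 2, total = 6
  4 → 2: |2-4| = 2, total = 8
  2 → 1: |1-2| = 1, total = 9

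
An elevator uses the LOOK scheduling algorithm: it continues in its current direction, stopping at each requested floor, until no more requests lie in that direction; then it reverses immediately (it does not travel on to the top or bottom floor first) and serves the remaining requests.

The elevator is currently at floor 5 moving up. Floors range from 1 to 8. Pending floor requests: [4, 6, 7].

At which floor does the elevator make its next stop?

Current floor: 5, direction: up
Requests above: [6, 7]
Requests below: [4]
Moving up and requests lie above → nearest above is min([6, 7]) = 6

Answer: 6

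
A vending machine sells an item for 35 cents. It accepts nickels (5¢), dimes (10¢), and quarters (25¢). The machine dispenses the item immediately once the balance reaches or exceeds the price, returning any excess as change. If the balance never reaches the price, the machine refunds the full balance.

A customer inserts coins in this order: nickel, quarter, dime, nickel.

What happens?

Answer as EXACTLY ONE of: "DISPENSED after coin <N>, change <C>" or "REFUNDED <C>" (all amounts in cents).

Price: 35¢
Coin 1 (nickel, 5¢): balance = 5¢
Coin 2 (quarter, 25¢): balance = 30¢
Coin 3 (dime, 10¢): balance = 40¢
  → balance >= price → DISPENSE, change = 40 - 35 = 5¢

Answer: DISPENSED after coin 3, change 5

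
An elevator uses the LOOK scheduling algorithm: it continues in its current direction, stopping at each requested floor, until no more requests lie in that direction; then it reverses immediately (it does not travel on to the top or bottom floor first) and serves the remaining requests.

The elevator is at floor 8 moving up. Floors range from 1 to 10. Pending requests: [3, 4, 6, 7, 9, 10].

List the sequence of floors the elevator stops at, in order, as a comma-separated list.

Current: 8, moving UP
Serve above first (ascending): [9, 10]
Then reverse, serve below (descending): [7, 6, 4, 3]

Answer: 9, 10, 7, 6, 4, 3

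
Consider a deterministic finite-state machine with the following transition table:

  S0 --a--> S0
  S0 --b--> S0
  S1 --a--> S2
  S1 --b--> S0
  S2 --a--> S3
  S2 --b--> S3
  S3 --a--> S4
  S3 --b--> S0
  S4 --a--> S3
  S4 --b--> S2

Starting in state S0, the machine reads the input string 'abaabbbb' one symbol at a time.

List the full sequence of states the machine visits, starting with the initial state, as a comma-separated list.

Start: S0
  read 'a': S0 --a--> S0
  read 'b': S0 --b--> S0
  read 'a': S0 --a--> S0
  read 'a': S0 --a--> S0
  read 'b': S0 --b--> S0
  read 'b': S0 --b--> S0
  read 'b': S0 --b--> S0
  read 'b': S0 --b--> S0

Answer: S0, S0, S0, S0, S0, S0, S0, S0, S0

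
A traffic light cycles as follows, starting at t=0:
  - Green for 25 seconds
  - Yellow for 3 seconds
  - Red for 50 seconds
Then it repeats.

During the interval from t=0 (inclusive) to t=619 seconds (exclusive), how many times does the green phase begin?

Answer: 8

Derivation:
Cycle = 25+3+50 = 78s
green phase starts at t = k*78 + 0 for k=0,1,2,...
Need k*78+0 < 619 → k < 7.936
k ∈ {0, ..., 7} → 8 starts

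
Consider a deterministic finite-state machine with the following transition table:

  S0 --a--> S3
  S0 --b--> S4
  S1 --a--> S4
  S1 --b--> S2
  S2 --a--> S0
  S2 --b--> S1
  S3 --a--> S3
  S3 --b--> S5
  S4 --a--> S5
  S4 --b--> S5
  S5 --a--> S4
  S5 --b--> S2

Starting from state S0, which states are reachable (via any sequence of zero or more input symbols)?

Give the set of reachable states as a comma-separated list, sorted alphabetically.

BFS from S0:
  visit S0: S0--a-->S3 (new), S0--b-->S4 (new)
  visit S3: S3--a-->S3 (seen), S3--b-->S5 (new)
  visit S4: S4--a-->S5 (seen), S4--b-->S5 (seen)
  visit S5: S5--a-->S4 (seen), S5--b-->S2 (new)
  visit S2: S2--a-->S0 (seen), S2--b-->S1 (new)
  visit S1: S1--a-->S4 (seen), S1--b-->S2 (seen)

Answer: S0, S1, S2, S3, S4, S5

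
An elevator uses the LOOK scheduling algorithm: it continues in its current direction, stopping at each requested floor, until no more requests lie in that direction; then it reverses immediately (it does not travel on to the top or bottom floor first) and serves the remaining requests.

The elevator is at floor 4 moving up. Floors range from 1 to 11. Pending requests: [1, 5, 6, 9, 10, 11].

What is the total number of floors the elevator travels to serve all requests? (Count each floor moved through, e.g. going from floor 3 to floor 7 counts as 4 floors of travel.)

Start at floor 4 moving up, LOOK stop order: [5, 6, 9, 10, 11, 1]
  4 → 5: |5-4| = 1, total = 1
  5 → 6: |6-5| = 1, total = 2
  6 → 9: |9-6| = 3, total = 5
  9 → 10: |10-9| = 1, total = 6
  10 → 11: |11-10| = 1, total = 7
  11 → 1: |1-11| = 10, total = 17

Answer: 17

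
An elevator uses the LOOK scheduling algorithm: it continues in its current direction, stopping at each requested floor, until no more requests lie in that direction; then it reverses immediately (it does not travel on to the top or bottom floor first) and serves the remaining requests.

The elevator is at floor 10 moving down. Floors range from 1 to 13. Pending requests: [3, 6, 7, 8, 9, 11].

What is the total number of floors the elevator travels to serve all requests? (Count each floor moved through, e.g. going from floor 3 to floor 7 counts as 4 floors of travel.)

Answer: 15

Derivation:
Start at floor 10 moving down, LOOK stop order: [9, 8, 7, 6, 3, 11]
  10 → 9: |9-10| = 1, total = 1
  9 → 8: |8-9| = 1, total = 2
  8 → 7: |7-8| = 1, total = 3
  7 → 6: |6-7| = 1, total = 4
  6 → 3: |3-6| = 3, total = 7
  3 → 11: |11-3| = 8, total = 15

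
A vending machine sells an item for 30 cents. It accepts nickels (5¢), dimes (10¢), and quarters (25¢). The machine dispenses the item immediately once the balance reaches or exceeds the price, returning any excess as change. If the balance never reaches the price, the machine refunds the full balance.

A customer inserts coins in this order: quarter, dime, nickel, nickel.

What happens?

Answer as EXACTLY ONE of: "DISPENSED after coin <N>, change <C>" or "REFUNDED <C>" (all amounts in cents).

Price: 30¢
Coin 1 (quarter, 25¢): balance = 25¢
Coin 2 (dime, 10¢): balance = 35¢
  → balance >= price → DISPENSE, change = 35 - 30 = 5¢

Answer: DISPENSED after coin 2, change 5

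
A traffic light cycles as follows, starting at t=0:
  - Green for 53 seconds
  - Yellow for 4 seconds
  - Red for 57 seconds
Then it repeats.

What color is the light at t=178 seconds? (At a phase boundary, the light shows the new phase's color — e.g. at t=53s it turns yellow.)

Answer: red

Derivation:
Cycle length = 53 + 4 + 57 = 114s
t = 178, phase_t = 178 mod 114 = 64
64 >= 57 → RED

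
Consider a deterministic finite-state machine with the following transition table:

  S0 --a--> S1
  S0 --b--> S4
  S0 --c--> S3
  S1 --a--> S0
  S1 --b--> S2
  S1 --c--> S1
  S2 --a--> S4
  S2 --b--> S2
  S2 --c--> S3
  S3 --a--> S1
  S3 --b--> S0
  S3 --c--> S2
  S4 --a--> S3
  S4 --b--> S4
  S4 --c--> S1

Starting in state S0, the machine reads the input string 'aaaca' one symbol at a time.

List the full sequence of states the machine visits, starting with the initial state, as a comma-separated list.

Answer: S0, S1, S0, S1, S1, S0

Derivation:
Start: S0
  read 'a': S0 --a--> S1
  read 'a': S1 --a--> S0
  read 'a': S0 --a--> S1
  read 'c': S1 --c--> S1
  read 'a': S1 --a--> S0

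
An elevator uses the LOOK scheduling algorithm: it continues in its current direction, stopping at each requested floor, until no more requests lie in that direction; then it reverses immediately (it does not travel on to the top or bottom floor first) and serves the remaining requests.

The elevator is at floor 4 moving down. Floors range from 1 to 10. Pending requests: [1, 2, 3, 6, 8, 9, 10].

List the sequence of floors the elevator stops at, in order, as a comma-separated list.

Current: 4, moving DOWN
Serve below first (descending): [3, 2, 1]
Then reverse, serve above (ascending): [6, 8, 9, 10]

Answer: 3, 2, 1, 6, 8, 9, 10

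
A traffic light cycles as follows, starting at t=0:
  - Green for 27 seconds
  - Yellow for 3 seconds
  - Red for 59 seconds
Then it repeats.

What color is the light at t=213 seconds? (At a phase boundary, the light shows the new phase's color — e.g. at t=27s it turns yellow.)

Answer: red

Derivation:
Cycle length = 27 + 3 + 59 = 89s
t = 213, phase_t = 213 mod 89 = 35
35 >= 30 → RED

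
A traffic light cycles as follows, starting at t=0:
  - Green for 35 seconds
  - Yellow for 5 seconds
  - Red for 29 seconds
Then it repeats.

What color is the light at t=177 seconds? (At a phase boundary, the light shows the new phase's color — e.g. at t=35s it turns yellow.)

Answer: yellow

Derivation:
Cycle length = 35 + 5 + 29 = 69s
t = 177, phase_t = 177 mod 69 = 39
35 <= 39 < 40 (yellow end) → YELLOW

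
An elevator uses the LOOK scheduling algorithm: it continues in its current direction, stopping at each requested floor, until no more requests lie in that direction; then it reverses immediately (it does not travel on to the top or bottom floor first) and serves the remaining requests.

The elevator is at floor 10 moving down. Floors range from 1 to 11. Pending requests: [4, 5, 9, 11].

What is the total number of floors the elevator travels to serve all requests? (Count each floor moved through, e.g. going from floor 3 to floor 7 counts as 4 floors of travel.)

Start at floor 10 moving down, LOOK stop order: [9, 5, 4, 11]
  10 → 9: |9-10| = 1, total = 1
  9 → 5: |5-9| = 4, total = 5
  5 → 4: |4-5| = 1, total = 6
  4 → 11: |11-4| = 7, total = 13

Answer: 13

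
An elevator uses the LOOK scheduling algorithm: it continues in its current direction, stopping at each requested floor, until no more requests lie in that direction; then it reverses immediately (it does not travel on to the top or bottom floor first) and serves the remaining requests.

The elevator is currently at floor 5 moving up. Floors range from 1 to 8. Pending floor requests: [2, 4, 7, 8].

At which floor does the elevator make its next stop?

Current floor: 5, direction: up
Requests above: [7, 8]
Requests below: [2, 4]
Moving up and requests lie above → nearest above is min([7, 8]) = 7

Answer: 7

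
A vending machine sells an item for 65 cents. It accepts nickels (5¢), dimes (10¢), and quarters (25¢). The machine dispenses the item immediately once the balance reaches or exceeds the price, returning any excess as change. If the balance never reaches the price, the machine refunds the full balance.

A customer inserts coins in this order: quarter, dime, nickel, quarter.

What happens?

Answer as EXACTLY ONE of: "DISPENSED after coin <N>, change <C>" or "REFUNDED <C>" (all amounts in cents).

Price: 65¢
Coin 1 (quarter, 25¢): balance = 25¢
Coin 2 (dime, 10¢): balance = 35¢
Coin 3 (nickel, 5¢): balance = 40¢
Coin 4 (quarter, 25¢): balance = 65¢
  → balance >= price → DISPENSE, change = 65 - 65 = 0¢

Answer: DISPENSED after coin 4, change 0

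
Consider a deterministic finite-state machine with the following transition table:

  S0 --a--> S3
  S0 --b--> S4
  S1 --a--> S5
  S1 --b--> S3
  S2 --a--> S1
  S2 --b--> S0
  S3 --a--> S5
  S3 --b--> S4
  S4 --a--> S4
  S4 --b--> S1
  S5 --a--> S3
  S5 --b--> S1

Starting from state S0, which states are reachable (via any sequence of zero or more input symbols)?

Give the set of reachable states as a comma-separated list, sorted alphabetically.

Answer: S0, S1, S3, S4, S5

Derivation:
BFS from S0:
  visit S0: S0--a-->S3 (new), S0--b-->S4 (new)
  visit S3: S3--a-->S5 (new), S3--b-->S4 (seen)
  visit S4: S4--a-->S4 (seen), S4--b-->S1 (new)
  visit S5: S5--a-->S3 (seen), S5--b-->S1 (seen)
  visit S1: S1--a-->S5 (seen), S1--b-->S3 (seen)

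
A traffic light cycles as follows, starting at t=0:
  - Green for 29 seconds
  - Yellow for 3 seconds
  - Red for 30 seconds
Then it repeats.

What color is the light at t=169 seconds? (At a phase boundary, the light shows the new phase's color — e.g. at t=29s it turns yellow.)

Cycle length = 29 + 3 + 30 = 62s
t = 169, phase_t = 169 mod 62 = 45
45 >= 32 → RED

Answer: red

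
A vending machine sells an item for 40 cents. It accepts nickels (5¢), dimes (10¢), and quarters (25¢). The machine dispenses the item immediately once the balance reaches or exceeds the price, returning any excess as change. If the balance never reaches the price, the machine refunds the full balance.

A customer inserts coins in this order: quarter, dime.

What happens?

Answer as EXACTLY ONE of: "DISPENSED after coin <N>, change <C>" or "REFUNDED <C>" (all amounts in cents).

Answer: REFUNDED 35

Derivation:
Price: 40¢
Coin 1 (quarter, 25¢): balance = 25¢
Coin 2 (dime, 10¢): balance = 35¢
All coins inserted, balance 35¢ < price 40¢ → REFUND 35¢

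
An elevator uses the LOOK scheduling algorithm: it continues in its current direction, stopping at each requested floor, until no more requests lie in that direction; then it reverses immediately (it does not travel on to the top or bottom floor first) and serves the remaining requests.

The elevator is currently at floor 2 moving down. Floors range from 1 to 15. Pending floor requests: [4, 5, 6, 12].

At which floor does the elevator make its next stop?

Answer: 4

Derivation:
Current floor: 2, direction: down
Requests above: [4, 5, 6, 12]
Requests below: []
Moving down but no requests below → reverse; nearest above is min([4, 5, 6, 12]) = 4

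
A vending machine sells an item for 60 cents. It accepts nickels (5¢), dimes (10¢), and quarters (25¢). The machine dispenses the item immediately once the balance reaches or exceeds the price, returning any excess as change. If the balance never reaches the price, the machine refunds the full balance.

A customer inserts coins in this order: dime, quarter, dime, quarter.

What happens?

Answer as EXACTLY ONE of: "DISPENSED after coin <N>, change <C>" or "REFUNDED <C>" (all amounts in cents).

Answer: DISPENSED after coin 4, change 10

Derivation:
Price: 60¢
Coin 1 (dime, 10¢): balance = 10¢
Coin 2 (quarter, 25¢): balance = 35¢
Coin 3 (dime, 10¢): balance = 45¢
Coin 4 (quarter, 25¢): balance = 70¢
  → balance >= price → DISPENSE, change = 70 - 60 = 10¢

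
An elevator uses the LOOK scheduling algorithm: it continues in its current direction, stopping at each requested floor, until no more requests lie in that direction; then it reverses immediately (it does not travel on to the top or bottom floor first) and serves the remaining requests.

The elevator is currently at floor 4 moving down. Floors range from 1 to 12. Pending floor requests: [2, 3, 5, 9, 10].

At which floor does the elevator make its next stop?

Current floor: 4, direction: down
Requests above: [5, 9, 10]
Requests below: [2, 3]
Moving down and requests lie below → nearest below is max([2, 3]) = 3

Answer: 3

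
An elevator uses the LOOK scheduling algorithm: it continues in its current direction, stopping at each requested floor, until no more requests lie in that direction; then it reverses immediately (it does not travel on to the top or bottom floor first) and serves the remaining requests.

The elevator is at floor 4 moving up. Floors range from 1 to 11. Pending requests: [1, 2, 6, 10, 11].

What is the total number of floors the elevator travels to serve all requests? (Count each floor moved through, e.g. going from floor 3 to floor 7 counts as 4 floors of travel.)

Start at floor 4 moving up, LOOK stop order: [6, 10, 11, 2, 1]
  4 → 6: |6-4| = 2, total = 2
  6 → 10: |10-6| = 4, total = 6
  10 → 11: |11-10| = 1, total = 7
  11 → 2: |2-11| = 9, total = 16
  2 → 1: |1-2| = 1, total = 17

Answer: 17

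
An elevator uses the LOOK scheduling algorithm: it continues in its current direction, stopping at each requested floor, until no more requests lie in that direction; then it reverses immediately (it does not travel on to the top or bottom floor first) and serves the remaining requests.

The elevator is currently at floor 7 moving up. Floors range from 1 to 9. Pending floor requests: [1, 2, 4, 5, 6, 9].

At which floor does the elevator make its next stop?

Answer: 9

Derivation:
Current floor: 7, direction: up
Requests above: [9]
Requests below: [1, 2, 4, 5, 6]
Moving up and requests lie above → nearest above is min([9]) = 9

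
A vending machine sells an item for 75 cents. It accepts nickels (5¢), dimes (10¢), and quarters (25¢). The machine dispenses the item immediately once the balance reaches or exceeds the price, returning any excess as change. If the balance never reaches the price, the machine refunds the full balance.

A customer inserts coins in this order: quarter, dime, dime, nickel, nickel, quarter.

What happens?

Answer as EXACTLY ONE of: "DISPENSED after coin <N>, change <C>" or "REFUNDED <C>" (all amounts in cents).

Answer: DISPENSED after coin 6, change 5

Derivation:
Price: 75¢
Coin 1 (quarter, 25¢): balance = 25¢
Coin 2 (dime, 10¢): balance = 35¢
Coin 3 (dime, 10¢): balance = 45¢
Coin 4 (nickel, 5¢): balance = 50¢
Coin 5 (nickel, 5¢): balance = 55¢
Coin 6 (quarter, 25¢): balance = 80¢
  → balance >= price → DISPENSE, change = 80 - 75 = 5¢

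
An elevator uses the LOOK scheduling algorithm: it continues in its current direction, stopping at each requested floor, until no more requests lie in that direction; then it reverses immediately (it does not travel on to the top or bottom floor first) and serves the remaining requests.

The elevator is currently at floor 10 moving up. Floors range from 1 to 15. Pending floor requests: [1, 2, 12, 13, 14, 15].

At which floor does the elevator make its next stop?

Answer: 12

Derivation:
Current floor: 10, direction: up
Requests above: [12, 13, 14, 15]
Requests below: [1, 2]
Moving up and requests lie above → nearest above is min([12, 13, 14, 15]) = 12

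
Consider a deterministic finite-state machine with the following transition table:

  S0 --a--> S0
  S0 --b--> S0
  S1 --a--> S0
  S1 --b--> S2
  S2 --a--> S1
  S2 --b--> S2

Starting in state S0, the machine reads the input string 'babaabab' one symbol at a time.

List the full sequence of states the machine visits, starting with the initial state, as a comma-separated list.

Answer: S0, S0, S0, S0, S0, S0, S0, S0, S0

Derivation:
Start: S0
  read 'b': S0 --b--> S0
  read 'a': S0 --a--> S0
  read 'b': S0 --b--> S0
  read 'a': S0 --a--> S0
  read 'a': S0 --a--> S0
  read 'b': S0 --b--> S0
  read 'a': S0 --a--> S0
  read 'b': S0 --b--> S0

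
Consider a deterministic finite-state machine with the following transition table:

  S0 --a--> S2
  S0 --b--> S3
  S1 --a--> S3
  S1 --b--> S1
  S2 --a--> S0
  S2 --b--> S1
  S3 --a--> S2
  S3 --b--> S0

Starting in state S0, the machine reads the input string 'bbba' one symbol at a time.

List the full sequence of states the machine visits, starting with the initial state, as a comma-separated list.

Start: S0
  read 'b': S0 --b--> S3
  read 'b': S3 --b--> S0
  read 'b': S0 --b--> S3
  read 'a': S3 --a--> S2

Answer: S0, S3, S0, S3, S2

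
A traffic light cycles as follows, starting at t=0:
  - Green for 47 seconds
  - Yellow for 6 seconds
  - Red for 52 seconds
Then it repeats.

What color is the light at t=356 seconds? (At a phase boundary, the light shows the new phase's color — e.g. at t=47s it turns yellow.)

Answer: green

Derivation:
Cycle length = 47 + 6 + 52 = 105s
t = 356, phase_t = 356 mod 105 = 41
41 < 47 (green end) → GREEN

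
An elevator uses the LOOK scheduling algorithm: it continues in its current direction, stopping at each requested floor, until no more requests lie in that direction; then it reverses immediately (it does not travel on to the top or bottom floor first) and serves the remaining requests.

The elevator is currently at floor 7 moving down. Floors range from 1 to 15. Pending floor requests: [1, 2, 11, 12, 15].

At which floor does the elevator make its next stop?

Answer: 2

Derivation:
Current floor: 7, direction: down
Requests above: [11, 12, 15]
Requests below: [1, 2]
Moving down and requests lie below → nearest below is max([1, 2]) = 2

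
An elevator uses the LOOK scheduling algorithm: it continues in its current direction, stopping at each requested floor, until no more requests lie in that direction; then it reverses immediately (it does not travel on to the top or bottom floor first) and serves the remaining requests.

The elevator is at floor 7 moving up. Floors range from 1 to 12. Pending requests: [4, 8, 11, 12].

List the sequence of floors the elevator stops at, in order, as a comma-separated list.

Answer: 8, 11, 12, 4

Derivation:
Current: 7, moving UP
Serve above first (ascending): [8, 11, 12]
Then reverse, serve below (descending): [4]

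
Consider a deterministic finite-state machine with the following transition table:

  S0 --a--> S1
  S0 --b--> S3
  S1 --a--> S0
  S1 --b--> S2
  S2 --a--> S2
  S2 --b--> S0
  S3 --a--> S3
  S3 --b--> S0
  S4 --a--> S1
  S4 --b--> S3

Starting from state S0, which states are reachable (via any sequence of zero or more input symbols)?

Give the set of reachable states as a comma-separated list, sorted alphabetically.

BFS from S0:
  visit S0: S0--a-->S1 (new), S0--b-->S3 (new)
  visit S1: S1--a-->S0 (seen), S1--b-->S2 (new)
  visit S3: S3--a-->S3 (seen), S3--b-->S0 (seen)
  visit S2: S2--a-->S2 (seen), S2--b-->S0 (seen)

Answer: S0, S1, S2, S3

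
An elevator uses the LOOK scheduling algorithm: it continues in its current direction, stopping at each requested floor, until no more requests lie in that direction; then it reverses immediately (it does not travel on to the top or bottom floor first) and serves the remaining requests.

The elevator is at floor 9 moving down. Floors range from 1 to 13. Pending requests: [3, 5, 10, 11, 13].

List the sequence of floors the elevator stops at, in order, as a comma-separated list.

Current: 9, moving DOWN
Serve below first (descending): [5, 3]
Then reverse, serve above (ascending): [10, 11, 13]

Answer: 5, 3, 10, 11, 13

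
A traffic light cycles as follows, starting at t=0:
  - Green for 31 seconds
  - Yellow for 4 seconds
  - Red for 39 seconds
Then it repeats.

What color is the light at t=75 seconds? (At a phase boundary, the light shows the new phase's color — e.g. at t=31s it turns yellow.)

Answer: green

Derivation:
Cycle length = 31 + 4 + 39 = 74s
t = 75, phase_t = 75 mod 74 = 1
1 < 31 (green end) → GREEN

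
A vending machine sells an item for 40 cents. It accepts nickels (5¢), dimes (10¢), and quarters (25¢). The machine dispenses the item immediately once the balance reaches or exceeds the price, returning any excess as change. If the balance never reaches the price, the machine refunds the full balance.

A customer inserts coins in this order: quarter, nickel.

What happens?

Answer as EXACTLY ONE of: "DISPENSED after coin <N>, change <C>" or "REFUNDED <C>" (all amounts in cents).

Answer: REFUNDED 30

Derivation:
Price: 40¢
Coin 1 (quarter, 25¢): balance = 25¢
Coin 2 (nickel, 5¢): balance = 30¢
All coins inserted, balance 30¢ < price 40¢ → REFUND 30¢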